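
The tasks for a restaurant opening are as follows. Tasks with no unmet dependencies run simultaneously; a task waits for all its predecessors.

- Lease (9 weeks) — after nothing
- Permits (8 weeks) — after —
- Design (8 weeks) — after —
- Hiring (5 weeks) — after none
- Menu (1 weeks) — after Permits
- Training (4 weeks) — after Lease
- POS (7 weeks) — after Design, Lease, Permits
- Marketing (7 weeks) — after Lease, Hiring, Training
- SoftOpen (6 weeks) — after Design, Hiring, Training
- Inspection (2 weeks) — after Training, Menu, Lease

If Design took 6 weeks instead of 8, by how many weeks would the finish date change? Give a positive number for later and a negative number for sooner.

0

Actual critical path: Lease→Training→Marketing = 9+4+7 = 20 ⇒ 20 weeks.
Design has 5 weeks of float (longest path through it is 15).
That remains the longest chain; total 20 weeks.
Change in finish: 20 − 20 = +0 weeks.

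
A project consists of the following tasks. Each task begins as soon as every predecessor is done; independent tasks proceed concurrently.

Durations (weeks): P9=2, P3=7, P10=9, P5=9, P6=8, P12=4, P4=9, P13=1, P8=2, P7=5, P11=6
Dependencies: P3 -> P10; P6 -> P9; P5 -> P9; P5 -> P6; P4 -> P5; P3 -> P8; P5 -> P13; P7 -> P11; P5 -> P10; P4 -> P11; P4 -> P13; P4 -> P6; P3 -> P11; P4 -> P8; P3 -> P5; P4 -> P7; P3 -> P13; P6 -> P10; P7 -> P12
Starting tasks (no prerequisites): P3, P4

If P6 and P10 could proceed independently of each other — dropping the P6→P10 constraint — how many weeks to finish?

28

With the dependency in place, P4→P5→P6→P10 = 9+9+8+9 = 35 sets the finish at 35 weeks.
Without P6→P10, P10's earliest start moves from 26 to 18.
After: P4→P5→P6→P9 = 9+9+8+2 = 28 → 28 weeks.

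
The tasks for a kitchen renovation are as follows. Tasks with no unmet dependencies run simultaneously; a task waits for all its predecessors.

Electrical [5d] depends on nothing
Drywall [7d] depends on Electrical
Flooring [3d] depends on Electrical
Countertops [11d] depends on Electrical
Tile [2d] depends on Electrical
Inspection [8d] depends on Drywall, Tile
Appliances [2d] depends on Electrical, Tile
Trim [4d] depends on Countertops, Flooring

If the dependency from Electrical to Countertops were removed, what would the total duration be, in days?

20

Before: longest chain Electrical→Drywall→Inspection = 5+7+8 = 20, finish 20.
Without Electrical→Countertops, Countertops's earliest start moves from 5 to 0.
The longest chain is now Electrical→Drywall→Inspection = 5+7+8 = 20, so the job takes 20 days.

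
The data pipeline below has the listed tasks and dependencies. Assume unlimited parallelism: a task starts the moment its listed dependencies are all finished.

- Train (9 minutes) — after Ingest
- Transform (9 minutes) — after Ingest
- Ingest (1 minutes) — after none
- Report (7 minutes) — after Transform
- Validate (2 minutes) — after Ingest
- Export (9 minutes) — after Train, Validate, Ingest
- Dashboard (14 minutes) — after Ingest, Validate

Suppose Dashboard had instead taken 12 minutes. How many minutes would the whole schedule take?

19

Actual critical path: Ingest→Train→Export = 1+9+9 = 19 ⇒ 19 minutes.
Dashboard is off the critical path — its longest chain is 17 minutes, giving 2 of slack.
That remains the longest chain; total 19 minutes.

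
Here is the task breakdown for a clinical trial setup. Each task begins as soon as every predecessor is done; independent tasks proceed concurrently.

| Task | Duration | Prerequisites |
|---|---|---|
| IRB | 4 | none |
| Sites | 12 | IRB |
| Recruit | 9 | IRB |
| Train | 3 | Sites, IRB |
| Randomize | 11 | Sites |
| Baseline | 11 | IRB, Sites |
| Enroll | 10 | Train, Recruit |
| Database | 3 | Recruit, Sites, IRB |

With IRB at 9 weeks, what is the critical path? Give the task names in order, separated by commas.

Critical path before the change: IRB→Sites→Train→Enroll = 4+12+3+10 = 29 giving 29 weeks.
Since IRB is critical, the +5 change carries straight to that chain (now 34 weeks).
No other chain overtakes it, so the finish is 34 weeks.

IRB, Sites, Train, Enroll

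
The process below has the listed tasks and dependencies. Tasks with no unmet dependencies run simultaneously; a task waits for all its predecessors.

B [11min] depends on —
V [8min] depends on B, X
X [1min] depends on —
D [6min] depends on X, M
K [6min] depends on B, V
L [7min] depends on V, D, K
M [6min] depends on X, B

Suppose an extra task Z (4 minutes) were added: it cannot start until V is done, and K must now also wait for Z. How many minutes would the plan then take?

36

Originally the plan takes 32 minutes.
With Z inserted, K now waits for max(B, V, Z).
New critical path: B→V→Z→K→L = 11+8+4+6+7 = 36 ⇒ 36 minutes.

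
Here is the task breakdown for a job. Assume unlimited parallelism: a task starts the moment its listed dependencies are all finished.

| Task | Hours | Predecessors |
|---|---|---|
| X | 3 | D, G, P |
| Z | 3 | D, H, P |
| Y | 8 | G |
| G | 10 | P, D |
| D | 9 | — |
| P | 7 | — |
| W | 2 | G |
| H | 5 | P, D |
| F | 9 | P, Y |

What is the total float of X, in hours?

The longest chain is D→G→Y→F = 9+10+8+9 = 36; overall finish 36 hours.
The longest chain containing X totals 22 hours.
Float = 36 − 22 = 14.

14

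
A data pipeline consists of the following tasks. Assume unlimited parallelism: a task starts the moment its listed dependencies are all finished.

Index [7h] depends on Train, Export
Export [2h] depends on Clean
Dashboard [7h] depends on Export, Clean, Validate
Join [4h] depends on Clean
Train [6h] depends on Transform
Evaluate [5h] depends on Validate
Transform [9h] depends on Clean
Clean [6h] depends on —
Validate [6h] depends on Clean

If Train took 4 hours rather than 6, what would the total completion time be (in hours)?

As given, the longest chain is Clean→Transform→Train→Index = 6+9+6+7 = 28, so the finish is 28 hours.
Train lies on that path, so at 4 hours the path becomes 26 hours.
That remains the longest chain; total 26 hours.

26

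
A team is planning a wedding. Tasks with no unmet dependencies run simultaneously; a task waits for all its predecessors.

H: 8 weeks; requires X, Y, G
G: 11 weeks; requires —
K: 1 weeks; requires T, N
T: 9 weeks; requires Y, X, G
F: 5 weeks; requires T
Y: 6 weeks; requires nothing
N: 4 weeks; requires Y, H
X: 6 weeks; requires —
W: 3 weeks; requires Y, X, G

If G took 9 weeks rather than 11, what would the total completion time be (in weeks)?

As given, the longest chain is G→T→F = 11+9+5 = 25, so the finish is 25 weeks.
G lies on that path, so at 9 weeks the path becomes 23 weeks.
That remains the longest chain; total 23 weeks.

23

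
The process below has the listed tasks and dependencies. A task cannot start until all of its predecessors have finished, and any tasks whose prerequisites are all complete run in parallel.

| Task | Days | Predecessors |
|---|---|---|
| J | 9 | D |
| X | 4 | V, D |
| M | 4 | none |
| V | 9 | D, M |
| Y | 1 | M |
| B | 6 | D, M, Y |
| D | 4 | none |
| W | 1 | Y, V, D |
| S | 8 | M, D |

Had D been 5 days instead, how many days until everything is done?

The binding path is D→V→X = 4+9+4 = 17; finish at 17 days.
D lies on that path, so at 5 days the path becomes 18 days.
No other chain overtakes it, so the finish is 18 days.

18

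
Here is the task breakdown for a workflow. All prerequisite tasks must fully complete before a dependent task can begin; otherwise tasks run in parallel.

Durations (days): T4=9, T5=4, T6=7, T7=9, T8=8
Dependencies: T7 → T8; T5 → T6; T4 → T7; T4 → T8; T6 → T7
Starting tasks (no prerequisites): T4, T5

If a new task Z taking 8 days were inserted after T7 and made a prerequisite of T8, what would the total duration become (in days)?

Originally the schedule takes 28 days.
With Z inserted, T8 now waits for max(T4, T7, Z).
New critical path: T5→T6→T7→Z→T8 = 4+7+9+8+8 = 36 ⇒ 36 days.

36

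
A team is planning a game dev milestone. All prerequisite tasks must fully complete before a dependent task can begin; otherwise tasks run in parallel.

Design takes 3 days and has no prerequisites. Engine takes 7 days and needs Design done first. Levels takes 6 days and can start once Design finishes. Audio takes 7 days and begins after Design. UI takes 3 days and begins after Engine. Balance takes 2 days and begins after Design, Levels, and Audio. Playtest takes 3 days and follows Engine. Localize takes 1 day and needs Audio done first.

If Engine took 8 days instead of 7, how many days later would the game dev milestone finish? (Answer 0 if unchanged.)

As given, the longest chain is Design→Engine→UI = 3+7+3 = 13, so the finish is 13 days.
Since Engine is critical, the +1 change carries straight to that chain (now 14 days).
That remains the longest chain; total 14 days.
Change in finish: 14 − 13 = +1 days.

1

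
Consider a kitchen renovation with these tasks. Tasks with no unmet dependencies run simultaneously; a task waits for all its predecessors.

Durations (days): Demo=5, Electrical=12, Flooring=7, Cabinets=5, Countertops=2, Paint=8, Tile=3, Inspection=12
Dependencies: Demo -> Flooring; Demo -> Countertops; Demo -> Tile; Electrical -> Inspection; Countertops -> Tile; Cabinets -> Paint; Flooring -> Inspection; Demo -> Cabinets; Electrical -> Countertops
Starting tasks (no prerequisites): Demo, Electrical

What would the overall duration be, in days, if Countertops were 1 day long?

Baseline: Demo→Flooring→Inspection = 5+7+12 = 24 → 24 days.
Countertops has 7 days of float (longest path through it is 17).
The critical path is still Demo→Flooring→Inspection; finish is now 24 days.

24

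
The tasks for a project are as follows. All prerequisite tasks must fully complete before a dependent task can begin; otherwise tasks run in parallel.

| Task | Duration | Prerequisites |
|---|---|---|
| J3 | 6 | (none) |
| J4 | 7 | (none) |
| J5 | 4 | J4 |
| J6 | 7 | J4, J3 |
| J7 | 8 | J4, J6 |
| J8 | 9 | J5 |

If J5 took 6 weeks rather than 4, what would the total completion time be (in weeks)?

As given, the longest chain is J4→J6→J7 = 7+7+8 = 22, so the finish is 22 weeks.
J5 is off the critical path — its longest chain is 20 weeks, giving 2 of slack.
New critical path: J4→J5→J8 = 7+6+9 = 22 ⇒ 22 weeks.

22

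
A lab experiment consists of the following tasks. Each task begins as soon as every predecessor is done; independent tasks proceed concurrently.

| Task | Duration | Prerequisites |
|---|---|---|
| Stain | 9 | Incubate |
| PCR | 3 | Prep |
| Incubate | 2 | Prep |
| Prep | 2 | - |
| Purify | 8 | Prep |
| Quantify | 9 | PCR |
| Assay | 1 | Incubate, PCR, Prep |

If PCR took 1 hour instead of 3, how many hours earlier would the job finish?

1

Actual critical path: Prep→PCR→Quantify = 2+3+9 = 14 ⇒ 14 hours.
PCR lies on that path, so at 1 hour the path becomes 12 hours.
The binding chain switches to Prep→Incubate→Stain = 2+2+9 = 13; finish 13 hours.
Change in finish: 13 − 14 = -1 hours.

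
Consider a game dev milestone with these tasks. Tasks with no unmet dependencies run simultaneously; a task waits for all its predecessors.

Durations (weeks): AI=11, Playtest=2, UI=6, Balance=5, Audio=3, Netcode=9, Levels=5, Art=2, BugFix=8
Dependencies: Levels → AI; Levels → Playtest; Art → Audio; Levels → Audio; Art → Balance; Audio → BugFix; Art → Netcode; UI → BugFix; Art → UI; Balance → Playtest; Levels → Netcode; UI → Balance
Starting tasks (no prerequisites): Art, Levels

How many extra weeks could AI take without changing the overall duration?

Critical path: Art→UI→BugFix = 2+6+8 = 16, so the finish is 16 weeks.
The longest chain containing AI totals 16 weeks.
So AI can slip 16 − 16 = 0 weeks.

0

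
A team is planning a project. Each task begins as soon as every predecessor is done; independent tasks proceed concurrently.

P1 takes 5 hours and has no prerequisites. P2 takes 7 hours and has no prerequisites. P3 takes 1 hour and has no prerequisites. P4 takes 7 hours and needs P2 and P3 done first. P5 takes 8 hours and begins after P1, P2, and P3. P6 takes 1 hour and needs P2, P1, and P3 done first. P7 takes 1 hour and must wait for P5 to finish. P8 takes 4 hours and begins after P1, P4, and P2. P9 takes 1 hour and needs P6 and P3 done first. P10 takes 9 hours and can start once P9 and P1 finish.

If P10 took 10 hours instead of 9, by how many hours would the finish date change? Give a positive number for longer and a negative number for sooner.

Actual critical path: P2→P6→P9→P10 = 7+1+1+9 = 18 ⇒ 18 hours.
P10 lies on that path, so at 10 hours the path becomes 19 hours.
No other chain overtakes it, so the finish is 19 hours.
Change in finish: 19 − 18 = +1 hours.

1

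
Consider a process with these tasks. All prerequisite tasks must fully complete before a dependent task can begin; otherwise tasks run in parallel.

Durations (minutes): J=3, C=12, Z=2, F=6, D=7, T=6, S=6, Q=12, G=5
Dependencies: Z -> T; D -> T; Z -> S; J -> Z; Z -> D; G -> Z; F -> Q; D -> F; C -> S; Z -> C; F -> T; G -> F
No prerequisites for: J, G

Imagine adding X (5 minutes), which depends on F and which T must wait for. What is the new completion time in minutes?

32

Originally the plan takes 32 minutes.
With X inserted, T now waits for max(D, Z, F, X).
New critical path: G→Z→D→F→Q = 5+2+7+6+12 = 32 ⇒ 32 minutes.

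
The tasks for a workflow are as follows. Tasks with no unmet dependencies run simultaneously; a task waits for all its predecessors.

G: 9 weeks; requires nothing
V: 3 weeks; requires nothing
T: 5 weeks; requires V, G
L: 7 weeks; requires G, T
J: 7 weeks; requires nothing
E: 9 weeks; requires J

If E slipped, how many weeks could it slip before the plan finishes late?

5

Critical path: G→T→L = 9+5+7 = 21, so the finish is 21 weeks.
Longest path through E: 16 weeks (earliest finish 16, latest finish 21).
Float = 21 − 16 = 5.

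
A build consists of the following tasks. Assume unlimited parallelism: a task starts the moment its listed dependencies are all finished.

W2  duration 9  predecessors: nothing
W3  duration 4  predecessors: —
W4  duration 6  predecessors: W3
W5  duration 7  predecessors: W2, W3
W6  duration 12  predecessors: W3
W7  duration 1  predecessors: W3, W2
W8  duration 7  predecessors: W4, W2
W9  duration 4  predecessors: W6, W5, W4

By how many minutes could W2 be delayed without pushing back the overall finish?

0

W2→W5→W9 = 9+7+4 = 20 sets the makespan at 20 minutes.
The longest chain containing W2 totals 20 minutes.
Slack of W2 = 0 − 0 = 0 minutes.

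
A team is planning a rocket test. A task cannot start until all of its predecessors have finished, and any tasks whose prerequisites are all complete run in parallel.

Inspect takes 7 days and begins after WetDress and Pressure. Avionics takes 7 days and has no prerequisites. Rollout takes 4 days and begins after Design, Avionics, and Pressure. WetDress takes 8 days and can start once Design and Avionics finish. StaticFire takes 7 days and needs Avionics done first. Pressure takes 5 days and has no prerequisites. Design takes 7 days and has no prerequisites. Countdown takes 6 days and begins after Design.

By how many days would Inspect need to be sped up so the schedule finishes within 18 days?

Current finish: 22 days; target: 18.
Inspect is on every critical path, so each day cut from Inspect cuts the finish by one (this holds down to a finish of 16).
Need 22 − 18 = 4 days off Inspect → Inspect becomes 3 days, finish becomes 18.

4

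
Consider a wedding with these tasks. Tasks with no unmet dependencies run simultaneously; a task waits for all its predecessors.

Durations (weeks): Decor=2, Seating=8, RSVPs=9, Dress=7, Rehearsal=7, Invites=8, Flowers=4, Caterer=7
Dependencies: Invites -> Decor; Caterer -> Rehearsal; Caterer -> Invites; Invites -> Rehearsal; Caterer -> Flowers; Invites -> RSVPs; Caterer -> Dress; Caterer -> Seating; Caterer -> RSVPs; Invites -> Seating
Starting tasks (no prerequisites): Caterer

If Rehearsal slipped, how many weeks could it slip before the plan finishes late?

2

Critical path: Caterer→Invites→RSVPs = 7+8+9 = 24, so the finish is 24 weeks.
Longest path through Rehearsal: 22 weeks (earliest finish 22, latest finish 24).
Float = 24 − 22 = 2.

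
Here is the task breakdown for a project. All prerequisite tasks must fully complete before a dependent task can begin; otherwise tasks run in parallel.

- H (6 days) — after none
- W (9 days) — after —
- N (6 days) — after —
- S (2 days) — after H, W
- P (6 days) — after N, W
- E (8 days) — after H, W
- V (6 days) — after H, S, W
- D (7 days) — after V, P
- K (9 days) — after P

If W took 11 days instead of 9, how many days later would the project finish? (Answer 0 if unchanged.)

2

Actual critical path: W→S→V→D = 9+2+6+7 = 24 ⇒ 24 days.
W lies on that path, so at 11 days the path becomes 26 days.
The critical path is still W→S→V→D; finish is now 26 days.
Change in finish: 26 − 24 = +2 days.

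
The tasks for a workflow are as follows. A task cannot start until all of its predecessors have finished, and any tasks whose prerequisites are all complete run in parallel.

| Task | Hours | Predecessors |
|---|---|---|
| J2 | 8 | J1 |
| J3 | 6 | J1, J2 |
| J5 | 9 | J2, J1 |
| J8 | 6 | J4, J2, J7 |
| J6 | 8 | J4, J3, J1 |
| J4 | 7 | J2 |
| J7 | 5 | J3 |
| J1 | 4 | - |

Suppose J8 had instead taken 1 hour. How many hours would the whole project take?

27

As given, the longest chain is J1→J2→J3→J7→J8 = 4+8+6+5+6 = 29, so the finish is 29 hours.
J8 is on the critical path; changing it to 1 makes that path 24 hours.
New critical path: J1→J2→J4→J6 = 4+8+7+8 = 27 ⇒ 27 hours.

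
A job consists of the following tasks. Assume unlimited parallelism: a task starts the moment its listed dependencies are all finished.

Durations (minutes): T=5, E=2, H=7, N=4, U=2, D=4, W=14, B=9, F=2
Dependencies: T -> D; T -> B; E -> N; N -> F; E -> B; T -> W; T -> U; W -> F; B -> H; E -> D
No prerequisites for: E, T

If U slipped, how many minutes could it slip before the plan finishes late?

The longest chain is T→B→H = 5+9+7 = 21; overall finish 21 minutes.
The longest chain containing U totals 7 minutes.
So U can slip 21 − 7 = 14 minutes.

14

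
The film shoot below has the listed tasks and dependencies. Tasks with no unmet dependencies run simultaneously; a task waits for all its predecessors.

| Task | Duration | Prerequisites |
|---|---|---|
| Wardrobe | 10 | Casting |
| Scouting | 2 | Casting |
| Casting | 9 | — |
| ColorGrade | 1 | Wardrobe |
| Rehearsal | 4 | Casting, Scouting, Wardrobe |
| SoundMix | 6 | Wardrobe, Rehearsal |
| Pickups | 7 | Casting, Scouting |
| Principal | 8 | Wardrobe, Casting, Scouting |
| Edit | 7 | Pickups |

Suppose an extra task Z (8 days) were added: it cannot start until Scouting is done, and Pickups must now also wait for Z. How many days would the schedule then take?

Originally the schedule takes 29 days.
With Z inserted, Pickups now waits for max(Casting, Scouting, Z).
New critical path: Casting→Scouting→Z→Pickups→Edit = 9+2+8+7+7 = 33 ⇒ 33 days.

33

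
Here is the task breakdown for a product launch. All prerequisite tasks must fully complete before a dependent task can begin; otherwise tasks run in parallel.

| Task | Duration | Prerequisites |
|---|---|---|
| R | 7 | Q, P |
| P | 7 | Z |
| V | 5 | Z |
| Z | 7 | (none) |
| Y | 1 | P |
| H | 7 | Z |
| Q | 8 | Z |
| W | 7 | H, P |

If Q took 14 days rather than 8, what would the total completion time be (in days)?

Critical path before the change: Z→Q→R = 7+8+7 = 22 giving 22 days.
Q lies on that path, so at 14 days the path becomes 28 days.
No other chain overtakes it, so the finish is 28 days.

28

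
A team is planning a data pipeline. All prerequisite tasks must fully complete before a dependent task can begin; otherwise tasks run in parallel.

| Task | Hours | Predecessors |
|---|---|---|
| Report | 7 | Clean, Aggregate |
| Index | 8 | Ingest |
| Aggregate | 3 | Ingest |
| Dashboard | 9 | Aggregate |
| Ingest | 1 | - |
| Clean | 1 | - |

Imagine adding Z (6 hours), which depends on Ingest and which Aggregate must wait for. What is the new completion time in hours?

Originally the job takes 13 hours.
With Z inserted, Aggregate now waits for max(Ingest, Z).
New critical path: Ingest→Z→Aggregate→Dashboard = 1+6+3+9 = 19 ⇒ 19 hours.

19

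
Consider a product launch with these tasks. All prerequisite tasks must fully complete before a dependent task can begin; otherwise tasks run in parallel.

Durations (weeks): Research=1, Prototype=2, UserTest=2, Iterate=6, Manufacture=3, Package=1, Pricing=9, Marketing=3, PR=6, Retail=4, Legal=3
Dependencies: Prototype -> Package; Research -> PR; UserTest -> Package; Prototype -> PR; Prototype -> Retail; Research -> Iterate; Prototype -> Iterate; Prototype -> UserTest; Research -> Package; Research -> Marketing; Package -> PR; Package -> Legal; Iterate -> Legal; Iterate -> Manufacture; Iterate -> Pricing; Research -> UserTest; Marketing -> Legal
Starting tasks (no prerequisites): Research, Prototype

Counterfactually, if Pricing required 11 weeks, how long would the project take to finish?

The binding path is Prototype→Iterate→Pricing = 2+6+9 = 17; finish at 17 weeks.
Pricing is on the critical path; changing it to 11 makes that path 19 weeks.
No other chain overtakes it, so the finish is 19 weeks.

19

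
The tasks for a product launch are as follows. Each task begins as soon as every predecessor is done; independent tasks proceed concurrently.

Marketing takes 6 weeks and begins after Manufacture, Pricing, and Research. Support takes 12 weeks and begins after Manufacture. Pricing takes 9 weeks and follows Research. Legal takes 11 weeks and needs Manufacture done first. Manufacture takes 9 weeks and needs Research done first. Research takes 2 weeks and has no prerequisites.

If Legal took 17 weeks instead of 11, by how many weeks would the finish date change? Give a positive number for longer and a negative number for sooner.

Baseline: Research→Manufacture→Support = 2+9+12 = 23 → 23 weeks.
Legal is off the critical path — its longest chain is 22 weeks, giving 1 of slack.
The binding chain switches to Research→Manufacture→Legal = 2+9+17 = 28; finish 28 weeks.
Change in finish: 28 − 23 = +5 weeks.

5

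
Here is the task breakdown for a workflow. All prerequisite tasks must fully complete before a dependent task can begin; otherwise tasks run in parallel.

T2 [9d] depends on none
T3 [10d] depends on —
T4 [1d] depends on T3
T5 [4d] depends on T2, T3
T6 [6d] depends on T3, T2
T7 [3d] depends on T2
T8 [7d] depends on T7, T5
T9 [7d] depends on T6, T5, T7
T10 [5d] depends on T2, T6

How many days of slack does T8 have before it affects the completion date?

The longest chain is T3→T6→T9 = 10+6+7 = 23; overall finish 23 days.
Longest path through T8: 21 days (earliest finish 21, latest finish 23).
Float = 23 − 21 = 2.

2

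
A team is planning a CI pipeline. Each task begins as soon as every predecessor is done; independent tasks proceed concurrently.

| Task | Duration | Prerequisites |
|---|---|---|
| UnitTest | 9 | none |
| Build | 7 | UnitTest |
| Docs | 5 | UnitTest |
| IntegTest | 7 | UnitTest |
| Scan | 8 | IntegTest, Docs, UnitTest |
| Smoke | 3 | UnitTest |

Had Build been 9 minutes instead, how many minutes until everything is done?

Critical path before the change: UnitTest→IntegTest→Scan = 9+7+8 = 24 giving 24 minutes.
Build has 8 minutes of float (longest path through it is 16).
That remains the longest chain; total 24 minutes.

24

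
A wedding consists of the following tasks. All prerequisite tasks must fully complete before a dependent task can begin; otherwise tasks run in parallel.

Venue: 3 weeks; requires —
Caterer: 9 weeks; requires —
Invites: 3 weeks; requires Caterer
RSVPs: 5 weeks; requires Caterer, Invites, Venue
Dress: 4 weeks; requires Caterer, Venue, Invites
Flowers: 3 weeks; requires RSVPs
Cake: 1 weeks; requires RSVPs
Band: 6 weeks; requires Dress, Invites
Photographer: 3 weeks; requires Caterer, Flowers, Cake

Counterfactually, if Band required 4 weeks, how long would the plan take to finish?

Actual critical path: Caterer→Invites→RSVPs→Flowers→Photographer = 9+3+5+3+3 = 23 ⇒ 23 weeks.
Band has 1 week of float (longest path through it is 22).
No other chain overtakes it, so the finish is 23 weeks.

23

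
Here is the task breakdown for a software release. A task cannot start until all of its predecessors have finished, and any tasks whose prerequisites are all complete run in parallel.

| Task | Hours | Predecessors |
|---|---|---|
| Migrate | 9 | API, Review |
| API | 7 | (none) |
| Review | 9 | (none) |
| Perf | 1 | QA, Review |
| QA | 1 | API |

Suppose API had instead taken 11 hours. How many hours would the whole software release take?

20

As given, the longest chain is Review→Migrate = 9+9 = 18, so the finish is 18 hours.
API has 2 hours of float (longest path through it is 16).
The binding chain switches to API→Migrate = 11+9 = 20; finish 20 hours.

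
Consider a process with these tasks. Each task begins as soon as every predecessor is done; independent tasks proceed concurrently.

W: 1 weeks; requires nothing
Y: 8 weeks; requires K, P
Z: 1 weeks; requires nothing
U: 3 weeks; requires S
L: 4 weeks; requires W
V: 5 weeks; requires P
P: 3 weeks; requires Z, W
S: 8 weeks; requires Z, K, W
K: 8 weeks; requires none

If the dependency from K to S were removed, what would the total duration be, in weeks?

16

Before: longest chain K→S→U = 8+8+3 = 19, finish 19.
Without K→S, S's earliest start moves from 8 to 1.
New critical path: K→Y = 8+8 = 16 ⇒ 16 weeks.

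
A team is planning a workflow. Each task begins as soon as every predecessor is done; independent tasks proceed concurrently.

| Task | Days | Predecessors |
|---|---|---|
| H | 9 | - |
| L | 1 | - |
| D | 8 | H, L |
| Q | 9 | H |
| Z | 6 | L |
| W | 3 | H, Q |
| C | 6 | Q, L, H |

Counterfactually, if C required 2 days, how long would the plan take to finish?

As given, the longest chain is H→Q→C = 9+9+6 = 24, so the finish is 24 days.
C is on the critical path; changing it to 2 makes that path 20 days.
Now H→Q→W = 9+9+3 = 21 is longest, so the finish becomes 21 days.

21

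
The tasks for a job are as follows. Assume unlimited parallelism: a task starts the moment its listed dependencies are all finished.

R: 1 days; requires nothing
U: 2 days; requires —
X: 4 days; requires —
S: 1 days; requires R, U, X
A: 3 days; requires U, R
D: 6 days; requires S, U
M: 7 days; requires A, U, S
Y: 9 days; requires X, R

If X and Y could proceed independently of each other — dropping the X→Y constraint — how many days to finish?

Before: longest chain X→Y = 4+9 = 13, finish 13.
Without X→Y, Y's earliest start moves from 4 to 1.
The longest chain is now U→A→M = 2+3+7 = 12, so the schedule takes 12 days.

12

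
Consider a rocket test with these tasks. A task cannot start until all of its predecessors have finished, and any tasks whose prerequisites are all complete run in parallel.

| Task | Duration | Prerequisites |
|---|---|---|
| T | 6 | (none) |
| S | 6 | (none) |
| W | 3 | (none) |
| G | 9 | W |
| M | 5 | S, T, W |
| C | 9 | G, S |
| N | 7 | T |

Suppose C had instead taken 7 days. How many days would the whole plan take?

Baseline: W→G→C = 3+9+9 = 21 → 21 days.
C lies on that path, so at 7 days the path becomes 19 days.
That remains the longest chain; total 19 days.

19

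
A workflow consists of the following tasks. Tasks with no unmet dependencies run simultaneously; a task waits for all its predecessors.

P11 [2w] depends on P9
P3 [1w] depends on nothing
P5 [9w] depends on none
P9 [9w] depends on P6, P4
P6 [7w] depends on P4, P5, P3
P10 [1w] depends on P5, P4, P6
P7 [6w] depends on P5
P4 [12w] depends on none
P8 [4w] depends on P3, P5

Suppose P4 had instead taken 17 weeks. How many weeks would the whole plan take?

35

As given, the longest chain is P4→P6→P9→P11 = 12+7+9+2 = 30, so the finish is 30 weeks.
P4 is on the critical path; changing it to 17 makes that path 35 weeks.
The critical path is still P4→P6→P9→P11; finish is now 35 weeks.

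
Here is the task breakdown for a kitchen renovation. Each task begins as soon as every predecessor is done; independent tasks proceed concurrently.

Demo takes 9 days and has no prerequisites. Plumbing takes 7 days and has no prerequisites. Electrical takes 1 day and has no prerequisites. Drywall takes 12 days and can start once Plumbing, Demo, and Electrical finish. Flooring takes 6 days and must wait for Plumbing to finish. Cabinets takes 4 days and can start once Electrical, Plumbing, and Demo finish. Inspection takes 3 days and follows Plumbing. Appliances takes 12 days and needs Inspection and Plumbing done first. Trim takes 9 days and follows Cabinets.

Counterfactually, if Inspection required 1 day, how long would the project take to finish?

22

Critical path before the change: Plumbing→Inspection→Appliances = 7+3+12 = 22 giving 22 days.
Since Inspection is critical, the -2 change carries straight to that chain (now 20 days).
Now Demo→Cabinets→Trim = 9+4+9 = 22 is longest, so the finish becomes 22 days.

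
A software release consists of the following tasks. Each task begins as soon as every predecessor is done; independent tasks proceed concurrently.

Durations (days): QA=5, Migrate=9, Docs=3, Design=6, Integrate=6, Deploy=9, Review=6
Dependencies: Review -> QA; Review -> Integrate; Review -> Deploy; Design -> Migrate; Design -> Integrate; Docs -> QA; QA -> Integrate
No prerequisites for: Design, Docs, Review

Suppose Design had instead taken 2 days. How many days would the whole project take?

Critical path before the change: Review→QA→Integrate = 6+5+6 = 17 giving 17 days.
The longest path through Design is only 15 days, so Design has float 2.
No other chain overtakes it, so the finish is 17 days.

17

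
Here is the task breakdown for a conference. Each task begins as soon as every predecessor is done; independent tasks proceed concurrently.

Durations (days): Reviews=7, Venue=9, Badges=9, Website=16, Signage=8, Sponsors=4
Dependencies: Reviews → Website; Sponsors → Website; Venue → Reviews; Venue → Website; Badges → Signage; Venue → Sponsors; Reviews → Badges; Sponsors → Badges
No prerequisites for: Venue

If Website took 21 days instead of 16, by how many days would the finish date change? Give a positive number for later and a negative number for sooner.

The binding path is Venue→Reviews→Badges→Signage = 9+7+9+8 = 33; finish at 33 days.
Website has 1 day of float (longest path through it is 32).
Now Venue→Reviews→Website = 9+7+21 = 37 is longest, so the finish becomes 37 days.
Change in finish: 37 − 33 = +4 days.

4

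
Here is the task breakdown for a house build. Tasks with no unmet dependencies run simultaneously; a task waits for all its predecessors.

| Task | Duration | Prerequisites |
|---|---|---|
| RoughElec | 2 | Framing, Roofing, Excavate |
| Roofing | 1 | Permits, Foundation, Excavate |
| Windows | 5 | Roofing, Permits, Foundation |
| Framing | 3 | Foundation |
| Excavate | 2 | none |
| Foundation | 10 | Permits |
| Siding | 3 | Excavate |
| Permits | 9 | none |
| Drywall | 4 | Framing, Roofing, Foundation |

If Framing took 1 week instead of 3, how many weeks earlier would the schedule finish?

As given, the longest chain is Permits→Foundation→Framing→Drywall = 9+10+3+4 = 26, so the finish is 26 weeks.
Since Framing is critical, the -2 change carries straight to that chain (now 24 weeks).
New critical path: Permits→Foundation→Roofing→Windows = 9+10+1+5 = 25 ⇒ 25 weeks.
Change in finish: 25 − 26 = -1 weeks.

1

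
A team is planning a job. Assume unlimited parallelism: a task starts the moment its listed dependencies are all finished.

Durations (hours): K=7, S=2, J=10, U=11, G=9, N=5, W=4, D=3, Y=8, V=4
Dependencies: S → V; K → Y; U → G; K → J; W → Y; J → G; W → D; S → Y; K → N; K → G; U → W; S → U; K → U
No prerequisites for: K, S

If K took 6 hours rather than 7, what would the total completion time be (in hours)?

29

Critical path before the change: K→U→W→Y = 7+11+4+8 = 30 giving 30 hours.
Since K is critical, the -1 change carries straight to that chain (now 29 hours).
The critical path is still K→U→W→Y; finish is now 29 hours.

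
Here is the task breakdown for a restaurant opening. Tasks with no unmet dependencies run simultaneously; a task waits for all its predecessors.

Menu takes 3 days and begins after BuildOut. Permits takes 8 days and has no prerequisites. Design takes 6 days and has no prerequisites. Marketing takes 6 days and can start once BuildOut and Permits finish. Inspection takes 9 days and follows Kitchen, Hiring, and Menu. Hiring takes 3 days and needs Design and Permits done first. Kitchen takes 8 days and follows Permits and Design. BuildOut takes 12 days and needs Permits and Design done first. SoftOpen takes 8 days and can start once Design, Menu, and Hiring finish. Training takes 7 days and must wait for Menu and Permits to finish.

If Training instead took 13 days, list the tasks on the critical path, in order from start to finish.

Permits, BuildOut, Menu, Training

Critical path before the change: Permits→BuildOut→Menu→Inspection = 8+12+3+9 = 32 giving 32 days.
Training is off the critical path — its longest chain is 30 days, giving 2 of slack.
New critical path: Permits→BuildOut→Menu→Training = 8+12+3+13 = 36 ⇒ 36 days.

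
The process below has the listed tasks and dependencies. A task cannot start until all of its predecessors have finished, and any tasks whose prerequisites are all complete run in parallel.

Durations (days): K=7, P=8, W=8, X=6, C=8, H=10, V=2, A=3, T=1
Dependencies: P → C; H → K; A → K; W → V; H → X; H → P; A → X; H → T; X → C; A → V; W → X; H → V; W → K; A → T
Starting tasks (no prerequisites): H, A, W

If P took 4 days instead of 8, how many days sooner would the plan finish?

Critical path before the change: H→P→C = 10+8+8 = 26 giving 26 days.
P lies on that path, so at 4 days the path becomes 22 days.
Now H→X→C = 10+6+8 = 24 is longest, so the finish becomes 24 days.
Change in finish: 24 − 26 = -2 days.

2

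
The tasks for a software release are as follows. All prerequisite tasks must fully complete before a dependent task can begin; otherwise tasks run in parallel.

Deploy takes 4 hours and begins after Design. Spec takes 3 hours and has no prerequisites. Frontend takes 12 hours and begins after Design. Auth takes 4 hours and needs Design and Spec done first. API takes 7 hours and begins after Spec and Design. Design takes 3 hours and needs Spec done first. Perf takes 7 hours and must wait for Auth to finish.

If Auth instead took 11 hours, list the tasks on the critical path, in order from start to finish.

Actual critical path: Spec→Design→Frontend = 3+3+12 = 18 ⇒ 18 hours.
Auth has 1 hour of float (longest path through it is 17).
Now Spec→Design→Auth→Perf = 3+3+11+7 = 24 is longest, so the finish becomes 24 hours.

Spec, Design, Auth, Perf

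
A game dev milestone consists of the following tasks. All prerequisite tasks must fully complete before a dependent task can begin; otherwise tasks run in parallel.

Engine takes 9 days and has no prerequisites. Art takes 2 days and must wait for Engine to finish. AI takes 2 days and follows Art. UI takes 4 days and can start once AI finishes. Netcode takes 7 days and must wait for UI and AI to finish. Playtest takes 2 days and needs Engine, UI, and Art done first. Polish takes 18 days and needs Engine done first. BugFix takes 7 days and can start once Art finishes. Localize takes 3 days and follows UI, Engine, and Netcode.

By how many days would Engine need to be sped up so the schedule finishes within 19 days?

Current finish: 27 days; target: 19.
Engine is on every critical path, so each day cut from Engine cuts the finish by one (this holds down to a finish of 19).
Need 27 − 19 = 8 days off Engine → Engine becomes 1 day, finish becomes 19.

8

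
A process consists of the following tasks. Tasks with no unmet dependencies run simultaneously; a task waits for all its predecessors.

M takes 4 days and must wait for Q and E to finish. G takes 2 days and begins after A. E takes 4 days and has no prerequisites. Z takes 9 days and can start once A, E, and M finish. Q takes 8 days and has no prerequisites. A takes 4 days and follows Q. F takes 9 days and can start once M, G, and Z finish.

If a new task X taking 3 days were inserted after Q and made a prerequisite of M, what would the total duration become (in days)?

Originally the job takes 30 days.
With X inserted, M now waits for max(Q, E, X).
New critical path: Q→X→M→Z→F = 8+3+4+9+9 = 33 ⇒ 33 days.

33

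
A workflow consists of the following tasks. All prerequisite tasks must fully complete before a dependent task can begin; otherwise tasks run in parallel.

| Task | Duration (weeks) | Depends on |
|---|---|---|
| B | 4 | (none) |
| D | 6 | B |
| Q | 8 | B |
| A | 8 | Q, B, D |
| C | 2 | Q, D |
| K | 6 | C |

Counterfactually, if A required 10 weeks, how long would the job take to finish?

Baseline: B→Q→A = 4+8+8 = 20 → 20 weeks.
A is on the critical path; changing it to 10 makes that path 22 weeks.
The critical path is still B→Q→A; finish is now 22 weeks.

22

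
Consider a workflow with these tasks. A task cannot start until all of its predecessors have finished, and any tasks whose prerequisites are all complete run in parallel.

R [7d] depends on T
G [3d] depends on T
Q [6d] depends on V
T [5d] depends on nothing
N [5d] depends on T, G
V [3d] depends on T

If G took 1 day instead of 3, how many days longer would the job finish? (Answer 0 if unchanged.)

As given, the longest chain is T→V→Q = 5+3+6 = 14, so the finish is 14 days.
The longest path through G is only 13 days, so G has float 1.
That remains the longest chain; total 14 days.
Change in finish: 14 − 14 = +0 days.

0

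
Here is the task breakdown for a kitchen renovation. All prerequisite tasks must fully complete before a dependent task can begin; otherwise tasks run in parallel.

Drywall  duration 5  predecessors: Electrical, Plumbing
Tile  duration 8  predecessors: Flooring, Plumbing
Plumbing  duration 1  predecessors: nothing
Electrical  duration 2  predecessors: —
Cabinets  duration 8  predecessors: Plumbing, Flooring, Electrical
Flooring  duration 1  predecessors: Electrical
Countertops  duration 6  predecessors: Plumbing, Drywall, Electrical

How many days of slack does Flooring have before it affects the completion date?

2

Critical path: Electrical→Drywall→Countertops = 2+5+6 = 13, so the finish is 13 days.
Longest path through Flooring: 11 days (earliest finish 3, latest finish 5).
So Flooring can slip 5 − 3 = 2 days.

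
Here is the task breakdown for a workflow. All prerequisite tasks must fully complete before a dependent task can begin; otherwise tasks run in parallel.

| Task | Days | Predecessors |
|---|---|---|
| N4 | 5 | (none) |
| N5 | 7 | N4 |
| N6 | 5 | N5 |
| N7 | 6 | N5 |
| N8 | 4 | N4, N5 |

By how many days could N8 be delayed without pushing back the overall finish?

The longest chain is N4→N5→N7 = 5+7+6 = 18; overall finish 18 days.
Longest path through N8: 16 days (earliest finish 16, latest finish 18).
Float = 18 − 16 = 2.

2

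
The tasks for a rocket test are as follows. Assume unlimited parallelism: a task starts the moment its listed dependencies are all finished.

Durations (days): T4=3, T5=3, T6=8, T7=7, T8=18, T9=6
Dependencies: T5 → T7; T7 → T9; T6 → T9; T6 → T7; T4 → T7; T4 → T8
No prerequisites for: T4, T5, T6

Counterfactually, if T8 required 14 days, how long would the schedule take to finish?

21

Critical path before the change: T4→T8 = 3+18 = 21 giving 21 days.
T8 lies on that path, so at 14 days the path becomes 17 days.
New critical path: T6→T7→T9 = 8+7+6 = 21 ⇒ 21 days.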